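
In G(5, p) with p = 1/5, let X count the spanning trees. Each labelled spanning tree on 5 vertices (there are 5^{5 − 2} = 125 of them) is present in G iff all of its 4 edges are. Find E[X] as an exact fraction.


K_5 has 5^{5 − 2} = 125 labelled spanning trees.
For each such spanning tree H, let X_H = 1 if all 4 edges of H are present in G. Then P[X_H = 1] = p^{4} = (1/5)^{4} = 1/625.
By linearity: E[X] = Σ_H E[X_H] = 125 · p^{4} = 125 · 1/625 = 1/5.
Numerically: E[X] ≈ 0.2.

E[X] = 125 · (1/5)^{4} = 1/5 ≈ 0.2.


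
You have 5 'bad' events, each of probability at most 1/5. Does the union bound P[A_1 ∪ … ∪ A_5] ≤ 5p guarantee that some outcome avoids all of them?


Union bound: P[∪_{i=1}^{5} A_i] ≤ Σ_i P[A_i] ≤ 5·p = 5·(1/5) = 1.
Numerically: 1 ≈ 1.000000.
Is 1 < 1? NO.
Since the bound 1 is ≥ 1, the union bound is uninformative here; it does NOT by itself certify existence.

5·p = 1 ≈ 1.000000; existence NOT certified by the union bound.


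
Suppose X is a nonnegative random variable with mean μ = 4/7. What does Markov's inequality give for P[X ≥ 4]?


μ = E[X] = 4/7, a = 4.
Markov: P[X ≥ 4] ≤ μ/a = (4/7)/4 = 1/7.
Numerically: ≈ 0.142857.
(Since a = 4 > μ = 0.571429, the bound 1/7 is < 1 and informative.)

P[X ≥ 4] ≤ 1/7 ≈ 0.142857.


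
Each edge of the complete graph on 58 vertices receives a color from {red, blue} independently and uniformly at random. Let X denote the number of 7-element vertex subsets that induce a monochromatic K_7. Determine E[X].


Let X = Σ_S X_S over the C(58, 7) = 300674088 subsets S of size 7, where X_S = 1 if the K_7 on S is monochromatic.
For a fixed S, the K_7 on S has C(7, 2) = 21 edges. P[all 21 edges red] = (1/2)^21, and likewise for blue, so P[monochromatic] = 2·(1/2)^21 = 2^{1 − 21} = 1/1048576.
By linearity: E[X] = C(58, 7) · 2^{1 − 21} = 300674088 · 1/1048576 = 37584261/131072.
Numerically: E[X] ≈ 286.7452.

E[X] = C(58,7)·2^(1−C(7,2)) = 37584261/131072 ≈ 286.7452.


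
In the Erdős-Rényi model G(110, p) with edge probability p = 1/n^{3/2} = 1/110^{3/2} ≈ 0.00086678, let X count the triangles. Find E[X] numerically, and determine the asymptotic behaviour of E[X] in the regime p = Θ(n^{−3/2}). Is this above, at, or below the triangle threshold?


Number of potential triangles: C(110, 3) = 215820.
Each occurs with probability p³ ≈ (0.00086678)³ ≈ 6.5122778e-10.
By linearity: E[X] = C(110, 3)·p³ ≈ 215820 · 6.5122778e-10 ≈ 0.00014.
Since α = 3/2 > 1, p = c/n^{3/2} = o(1/n) is below the triangle threshold p ~ 1/n. Asymptotically E[X] ~ (c³/6)·n^{3(1−α)} = (1³/6)·n^{-1.5} → 0, so by Markov's inequality G has no triangles w.h.p.

E[X] ≈ 0.00014; in regime p = Θ(1/n^{3/2}) E[X] tends to 0 (below the triangle threshold p ~ 1/n).


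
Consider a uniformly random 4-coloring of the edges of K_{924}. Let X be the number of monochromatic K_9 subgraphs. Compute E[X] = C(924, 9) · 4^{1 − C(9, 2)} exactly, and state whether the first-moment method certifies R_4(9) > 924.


E[X] = C(924, 9) · 4^{1 − 36} = 1301104023557231577684 · 4^{−35} = 1301104023557231577684/1180591620717411303424.
As a reduced fraction: E[X] = 325276005889307894421/295147905179352825856 ≈ 1.1020780.
Is E[X] < 1? NO.
Since E[X] ≥ 1, the first-moment bound is inconclusive at n = 924; it does NOT by itself certify R_4(9) > 924.

E[X] = 325276005889307894421/295147905179352825856 ≈ 1.1020780; E[X] ≥ 1; first-moment method inconclusive here.


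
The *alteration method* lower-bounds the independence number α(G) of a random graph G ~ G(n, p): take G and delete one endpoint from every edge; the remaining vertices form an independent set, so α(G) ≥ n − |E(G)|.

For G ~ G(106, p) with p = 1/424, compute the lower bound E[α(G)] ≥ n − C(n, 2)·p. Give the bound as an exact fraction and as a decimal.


E[|E(G)|] = C(106, 2)·p = 5565 · (1/424) = 105/8.
E[α(G)] ≥ n − E[|E(G)|] = 106 − 105/8 = 743/8.
Numerically: ≈ 92.875.
(This is only a lower bound; the true E[α(G)] may be larger.)

E[α(G)] ≥ 743/8 ≈ 92.875.


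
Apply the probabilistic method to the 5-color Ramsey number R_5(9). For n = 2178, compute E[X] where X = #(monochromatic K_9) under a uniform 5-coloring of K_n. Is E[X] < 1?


E[X] = C(2178, 9) · 5^{1 − 36} = 2989303896287203303608800 · 5^{−35} = 2989303896287203303608800/2910383045673370361328125.
As a reduced fraction: E[X] = 119572155851488132144352/116415321826934814453125 ≈ 1.02712.
Is E[X] < 1? NO.
Since E[X] ≥ 1, the first-moment bound is inconclusive at n = 2178; it does NOT by itself certify R_5(9) > 2178.

E[X] = 119572155851488132144352/116415321826934814453125 ≈ 1.02712; E[X] ≥ 1; first-moment method inconclusive here.


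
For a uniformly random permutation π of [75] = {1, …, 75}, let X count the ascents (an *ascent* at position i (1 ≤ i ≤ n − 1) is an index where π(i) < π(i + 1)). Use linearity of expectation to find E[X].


Write X = Σ X_I over i = 1, …, 74, with X_I the indicator of one ascent.
There are 74 indicators.
For each fixed i, the pair (π(i), π(i+1)) is a uniformly random ordered pair of distinct values from {1, …, 75}; by symmetry P[π(i) < π(i+1)] = 1/2.
By linearity: E[X] = 74 · (1/2) = (75 − 1) · (1/2) = 37 ≈ 37.00000.

E[X] = 37 = 37.00000.


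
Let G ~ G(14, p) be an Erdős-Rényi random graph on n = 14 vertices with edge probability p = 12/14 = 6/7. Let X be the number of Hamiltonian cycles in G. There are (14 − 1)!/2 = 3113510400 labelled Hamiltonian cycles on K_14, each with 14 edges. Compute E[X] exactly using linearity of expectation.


K_14 has (14 − 1)!/2 = 3113510400 labelled Hamiltonian cycles.
For each such Hamiltonian cycle H, let X_H = 1 if all 14 edges of H are present in G. Then P[X_H = 1] = p^{14} = (6/7)^{14} = 78364164096/678223072849.
Summing the indicators: E[X] = Σ_H E[X_H] = 3113510400 · p^{14} = 3113510400 · 78364164096/678223072849 = 34855377128600371200/96889010407.
Numerically: E[X] ≈ 3.59745e+08.

E[X] = 3113510400 · (6/7)^{14} = 34855377128600371200/96889010407 ≈ 3.59745e+08.


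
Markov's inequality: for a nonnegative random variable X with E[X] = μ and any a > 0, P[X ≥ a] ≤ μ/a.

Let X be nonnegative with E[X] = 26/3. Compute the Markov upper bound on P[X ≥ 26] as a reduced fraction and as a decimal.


μ = E[X] = 26/3, a = 26.
Markov: P[X ≥ 26] ≤ μ/a = (26/3)/26 = 1/3.
Numerically: ≈ 0.3333.
(Since a = 26 > μ = 8.6667, the bound 1/3 is < 1 and informative.)

P[X ≥ 26] ≤ 1/3 ≈ 0.3333.


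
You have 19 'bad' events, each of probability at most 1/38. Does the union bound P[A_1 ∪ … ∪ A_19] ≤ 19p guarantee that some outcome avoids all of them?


Union bound: P[∪_{i=1}^{19} A_i] ≤ Σ_i P[A_i] ≤ 19·p = 19·(1/38) = 1/2.
Numerically: 1/2 ≈ 0.5000.
Is 1/2 < 1? YES.
Since P[∪ A_i] ≤ 1/2 < 1, the complement has P[∩ A_i^c] ≥ 1 − 1/2 = 1/2 > 0, so some outcome avoids every A_i.

19·p = 1/2 ≈ 0.5000; existence CERTIFIED by the union bound.


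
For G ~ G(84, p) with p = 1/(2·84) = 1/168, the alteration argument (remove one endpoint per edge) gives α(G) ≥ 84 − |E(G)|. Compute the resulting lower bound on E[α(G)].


E[|E(G)|] = C(84, 2)·p = 3486 · (1/168) = 83/4.
E[α(G)] ≥ n − E[|E(G)|] = 84 − 83/4 = 253/4.
Numerically: ≈ 63.25000.
(This is only a lower bound; the true E[α(G)] may be larger.)

E[α(G)] ≥ 253/4 ≈ 63.25000.


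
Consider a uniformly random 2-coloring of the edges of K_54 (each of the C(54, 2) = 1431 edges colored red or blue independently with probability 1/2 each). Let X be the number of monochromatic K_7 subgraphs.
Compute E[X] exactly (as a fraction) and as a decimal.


Let X = Σ_S X_S over the C(54, 7) = 177100560 subsets S of size 7, where X_S = 1 if the K_7 on S is monochromatic.
For a fixed S, the K_7 on S has C(7, 2) = 21 edges. P[all 21 edges red] = (1/2)^21, and likewise for blue, so P[monochromatic] = 2·(1/2)^21 = 2^{1 − 21} = 1/1048576.
By linearity of expectation: E[X] = C(54, 7) · 2^{1 − 21} = 177100560 · 1/1048576 = 11068785/65536.
Numerically: E[X] ≈ 168.896.

E[X] = C(54,7)·2^(1−C(7,2)) = 11068785/65536 ≈ 168.896.


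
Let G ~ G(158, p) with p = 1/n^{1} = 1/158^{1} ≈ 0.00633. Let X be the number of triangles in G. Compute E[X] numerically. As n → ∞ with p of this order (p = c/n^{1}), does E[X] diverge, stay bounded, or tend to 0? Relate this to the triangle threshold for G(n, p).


Number of potential triangles: C(158, 3) = 644956.
Each occurs with probability p³ ≈ (0.00633)³ ≈ 2.53530e-07.
By linearity: E[X] = C(158, 3)·p³ ≈ 644956 · 2.53530e-07 ≈ 0.164.
Here α = 1, so p = 1/n is exactly at the triangle threshold p ~ 1/n. Asymptotically E[X] → c³/6 = 1³/6 = 1/6 ≈ 0.167, a bounded constant. In this regime the triangle count is asymptotically Poisson(c³/6).

E[X] ≈ 0.164; in regime p = Θ(1/n^{1}) E[X] stays bounded (at the triangle threshold p ~ 1/n).


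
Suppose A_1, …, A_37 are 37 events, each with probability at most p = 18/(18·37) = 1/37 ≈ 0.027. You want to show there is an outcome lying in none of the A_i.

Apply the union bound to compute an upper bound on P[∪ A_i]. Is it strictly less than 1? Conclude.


Union bound: P[∪_{i=1}^{37} A_i] ≤ Σ_i P[A_i] ≤ 37·p = 37·(1/37) = 1.
Numerically: 1 ≈ 1.000.
Is 1 < 1? NO.
Since the bound 1 is ≥ 1, the union bound is uninformative here; it does NOT by itself certify existence.

37·p = 1 ≈ 1.000; existence NOT certified by the union bound.


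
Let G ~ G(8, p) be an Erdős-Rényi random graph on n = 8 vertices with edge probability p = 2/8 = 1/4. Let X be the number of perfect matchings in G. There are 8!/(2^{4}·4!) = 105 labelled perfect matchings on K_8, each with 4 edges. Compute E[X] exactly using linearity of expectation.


K_8 has 8!/(2^{4}·4!) = 105 labelled perfect matchings.
For each such perfect matching H, let X_H = 1 if all 4 edges of H are present in G. Then P[X_H = 1] = p^{4} = (1/4)^{4} = 1/256.
By linearity: E[X] = Σ_H E[X_H] = 105 · p^{4} = 105 · 1/256 = 105/256.
Numerically: E[X] ≈ 0.41016.

E[X] = 105 · (1/4)^{4} = 105/256 ≈ 0.41016.


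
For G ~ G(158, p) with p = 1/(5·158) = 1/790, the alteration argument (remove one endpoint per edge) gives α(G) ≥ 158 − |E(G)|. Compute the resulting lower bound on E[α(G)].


E[|E(G)|] = C(158, 2)·p = 12403 · (1/790) = 157/10.
E[α(G)] ≥ n − E[|E(G)|] = 158 − 157/10 = 1423/10.
Numerically: ≈ 142.300.
(This is only a lower bound; the true E[α(G)] may be larger.)

E[α(G)] ≥ 1423/10 ≈ 142.300.


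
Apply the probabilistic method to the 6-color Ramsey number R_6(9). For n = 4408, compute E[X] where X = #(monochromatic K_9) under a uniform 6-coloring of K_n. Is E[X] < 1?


E[X] = C(4408, 9) · 6^{1 − 36} = 1717362945146264156457459600 · 6^{−35} = 1717362945146264156457459600/1719070799748422591028658176.
As a reduced fraction: E[X] = 35778394690547169926197075/35813974994758803979763712 ≈ 0.999007.
Is E[X] < 1? YES.
Since E[X] < 1, there exists a 6-coloring of K_{4408} with no monochromatic K_9; hence R_6(9) > 4408.

E[X] = 35778394690547169926197075/35813974994758803979763712 ≈ 0.999007; E[X] < 1, so R_6(9) > 4408.


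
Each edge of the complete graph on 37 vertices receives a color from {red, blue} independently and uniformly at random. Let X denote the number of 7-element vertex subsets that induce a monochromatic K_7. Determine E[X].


Let X = Σ_S X_S over the C(37, 7) = 10295472 subsets S of size 7, where X_S = 1 if the K_7 on S is monochromatic.
For a fixed S, the K_7 on S has C(7, 2) = 21 edges. P[all 21 edges red] = (1/2)^21, and likewise for blue, so P[monochromatic] = 2·(1/2)^21 = 2^{1 − 21} = 1/1048576.
By linearity of expectation: E[X] = C(37, 7) · 2^{1 − 21} = 10295472 · 1/1048576 = 643467/65536.
Numerically: E[X] ≈ 9.819.

E[X] = C(37,7)·2^(1−C(7,2)) = 643467/65536 ≈ 9.819.


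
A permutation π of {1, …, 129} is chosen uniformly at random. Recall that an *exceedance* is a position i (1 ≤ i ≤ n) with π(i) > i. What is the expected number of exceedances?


Write X = Σ_{i=1}^{129} X_i, where X_i = 1_{π(i) > i}.
For each fixed i, π(i) is uniform over {1, …, 129} (marginal of a uniform permutation), so P[π(i) > i] = (n − i)/n. Summing: Σ_{i=1}^{129} (n − i)/n = (0 + 1 + … + 128)/129 = 129(129 − 1)/(2·129) = (129 − 1)/2.
Hence E[X] = Σ_{i=1}^{129} (129 − i)/129 = 64 ≈ 64.0000.

E[X] = 64 = 64.0000.


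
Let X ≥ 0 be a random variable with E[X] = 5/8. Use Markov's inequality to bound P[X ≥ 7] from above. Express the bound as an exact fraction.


μ = E[X] = 5/8, a = 7.
Markov: P[X ≥ 7] ≤ μ/a = (5/8)/7 = 5/56.
Numerically: ≈ 0.089.
(Since a = 7 > μ = 0.625, the bound 5/56 is < 1 and informative.)

P[X ≥ 7] ≤ 5/56 ≈ 0.089.


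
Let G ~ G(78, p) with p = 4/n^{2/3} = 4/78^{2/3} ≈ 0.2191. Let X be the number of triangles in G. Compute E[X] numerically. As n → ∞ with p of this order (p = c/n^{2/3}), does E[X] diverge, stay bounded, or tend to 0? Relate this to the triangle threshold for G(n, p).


Number of potential triangles: C(78, 3) = 76076.
Each occurs with probability p³ ≈ (0.2191)³ ≈ 1.051940e-02.
By linearity: E[X] = C(78, 3)·p³ ≈ 76076 · 1.051940e-02 ≈ 800.2735.
Since α = 2/3 < 1, p = c/n^{2/3} ≫ 1/n is above the triangle threshold p ~ 1/n. Asymptotically E[X] ~ (c³/6)·n^{3(1−α)} = (4³/6)·n^{1} → ∞; triangles are abundant w.h.p.

E[X] ≈ 800.2735; in regime p = Θ(1/n^{2/3}) E[X] diverges (above the triangle threshold p ~ 1/n).


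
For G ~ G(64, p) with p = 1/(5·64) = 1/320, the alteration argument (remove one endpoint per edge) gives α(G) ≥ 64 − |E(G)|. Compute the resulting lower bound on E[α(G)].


E[|E(G)|] = C(64, 2)·p = 2016 · (1/320) = 63/10.
E[α(G)] ≥ n − E[|E(G)|] = 64 − 63/10 = 577/10.
Numerically: ≈ 57.700.
(This is only a lower bound; the true E[α(G)] may be larger.)

E[α(G)] ≥ 577/10 ≈ 57.700.


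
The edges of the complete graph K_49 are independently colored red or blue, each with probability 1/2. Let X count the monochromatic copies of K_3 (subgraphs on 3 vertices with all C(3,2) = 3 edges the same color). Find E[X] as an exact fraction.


Let X = Σ_S X_S over the C(49, 3) = 18424 subsets S of size 3, where X_S = 1 if the K_3 on S is monochromatic.
For a fixed S, the K_3 on S has C(3, 2) = 3 edges. P[all 3 edges red] = (1/2)^3, and likewise for blue, so P[monochromatic] = 2·(1/2)^3 = 2^{1 − 3} = 1/4.
By linearity: E[X] = C(49, 3) · 2^{1 − 3} = 18424 · 1/4 = 4606.
Numerically: E[X] ≈ 4606.000.

E[X] = C(49,3)·2^(1−C(3,2)) = 4606 ≈ 4606.000.


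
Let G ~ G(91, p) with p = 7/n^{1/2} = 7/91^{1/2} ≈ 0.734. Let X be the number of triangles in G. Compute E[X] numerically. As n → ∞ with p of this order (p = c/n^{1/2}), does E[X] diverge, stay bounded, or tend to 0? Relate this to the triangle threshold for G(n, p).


Number of potential triangles: C(91, 3) = 121485.
Each occurs with probability p³ ≈ (0.734)³ ≈ 3.95123e-01.
By linearity: E[X] = C(91, 3)·p³ ≈ 121485 · 3.95123e-01 ≈ 48001.487.
Since α = 1/2 < 1, p = c/n^{1/2} ≫ 1/n is above the triangle threshold p ~ 1/n. Asymptotically E[X] ~ (c³/6)·n^{3(1−α)} = (7³/6)·n^{1.5} → ∞; triangles are abundant w.h.p.

E[X] ≈ 48001.487; in regime p = Θ(1/n^{1/2}) E[X] diverges (above the triangle threshold p ~ 1/n).


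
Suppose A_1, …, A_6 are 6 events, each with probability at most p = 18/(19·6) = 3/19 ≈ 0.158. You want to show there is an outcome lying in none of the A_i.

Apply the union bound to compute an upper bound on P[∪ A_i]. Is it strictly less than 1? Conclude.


Union bound: P[∪_{i=1}^{6} A_i] ≤ Σ_i P[A_i] ≤ 6·p = 6·(3/19) = 18/19.
Numerically: 18/19 ≈ 0.947.
Is 18/19 < 1? YES.
Since P[∪ A_i] ≤ 18/19 < 1, the complement has P[∩ A_i^c] ≥ 1 − 18/19 = 1/19 > 0, so some outcome avoids every A_i.

6·p = 18/19 ≈ 0.947; existence CERTIFIED by the union bound.


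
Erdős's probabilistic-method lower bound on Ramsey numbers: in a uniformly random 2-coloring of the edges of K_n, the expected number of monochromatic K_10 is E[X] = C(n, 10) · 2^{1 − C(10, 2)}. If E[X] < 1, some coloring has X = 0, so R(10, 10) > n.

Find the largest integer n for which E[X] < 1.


We need C(n, 10) · 2^{1 − 45} < 1, i.e. C(n, 10) < 2^{45 − 1} = 17592186044416.
Check values of n near the boundary:
  n = 96: C(96, 10) = 11279926456656; 11279926456656 < 17592186044416? YES
  n = 97: C(97, 10) = 12576469727536; 12576469727536 < 17592186044416? YES
  n = 98: C(98, 10) = 14005614014756; 14005614014756 < 17592186044416? YES
  n = 99: C(99, 10) = 15579278510796; 15579278510796 < 17592186044416? YES
  n = 100: C(100, 10) = 17310309456440; 17310309456440 < 17592186044416? YES
  n = 101: C(101, 10) = 19212541264840; 19212541264840 < 17592186044416? NO
  n = 102: C(102, 10) = 21300860967540; 21300860967540 < 17592186044416? NO
  n = 103: C(103, 10) = 23591276125340; 23591276125340 < 17592186044416? NO
The largest n with C(n, 10) < 17592186044416 is n = 100 (where E[X] = 2163788682055/2199023255552 ≈ 0.984). Hence R(10, 10) > 100, i.e. R(10, 10) ≥ 101.

Largest n = 100; hence R(10, 10) > 100.


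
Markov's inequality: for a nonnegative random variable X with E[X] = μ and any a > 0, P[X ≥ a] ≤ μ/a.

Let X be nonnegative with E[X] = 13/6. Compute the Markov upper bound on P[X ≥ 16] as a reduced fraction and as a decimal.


μ = E[X] = 13/6, a = 16.
Markov: P[X ≥ 16] ≤ μ/a = (13/6)/16 = 13/96.
Numerically: ≈ 0.1354.
(Since a = 16 > μ = 2.1667, the bound 13/96 is < 1 and informative.)

P[X ≥ 16] ≤ 13/96 ≈ 0.1354.


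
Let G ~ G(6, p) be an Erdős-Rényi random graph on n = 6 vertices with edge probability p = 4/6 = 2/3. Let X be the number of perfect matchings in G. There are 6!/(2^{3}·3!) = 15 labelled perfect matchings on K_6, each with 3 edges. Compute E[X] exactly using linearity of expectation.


K_6 has 6!/(2^{3}·3!) = 15 labelled perfect matchings.
For each such perfect matching H, let X_H = 1 if all 3 edges of H are present in G. Then P[X_H = 1] = p^{3} = (2/3)^{3} = 8/27.
Summing the indicators: E[X] = Σ_H E[X_H] = 15 · p^{3} = 15 · 8/27 = 40/9.
Numerically: E[X] ≈ 4.44444.

E[X] = 15 · (2/3)^{3} = 40/9 ≈ 4.44444.


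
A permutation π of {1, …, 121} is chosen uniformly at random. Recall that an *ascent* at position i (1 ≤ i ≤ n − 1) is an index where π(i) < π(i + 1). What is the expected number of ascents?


Write X = Σ X_I over i = 1, …, 120, with X_I the indicator of one ascent.
There are 120 indicators.
For each fixed i, the pair (π(i), π(i+1)) is a uniformly random ordered pair of distinct values from {1, …, 121}; by symmetry P[π(i) < π(i+1)] = 1/2.
By linearity: E[X] = 120 · (1/2) = (121 − 1) · (1/2) = 60 ≈ 60.0000.

E[X] = 60 = 60.0000.


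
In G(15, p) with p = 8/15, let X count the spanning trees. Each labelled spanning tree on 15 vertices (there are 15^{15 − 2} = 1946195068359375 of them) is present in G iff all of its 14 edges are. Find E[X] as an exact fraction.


K_15 has 15^{15 − 2} = 1946195068359375 labelled spanning trees.
For each such spanning tree H, let X_H = 1 if all 14 edges of H are present in G. Then P[X_H = 1] = p^{14} = (8/15)^{14} = 4398046511104/29192926025390625.
By linearity: E[X] = Σ_H E[X_H] = 1946195068359375 · p^{14} = 1946195068359375 · 4398046511104/29192926025390625 = 4398046511104/15.
Numerically: E[X] ≈ 2.93203e+11.

E[X] = 1946195068359375 · (8/15)^{14} = 4398046511104/15 ≈ 2.93203e+11.


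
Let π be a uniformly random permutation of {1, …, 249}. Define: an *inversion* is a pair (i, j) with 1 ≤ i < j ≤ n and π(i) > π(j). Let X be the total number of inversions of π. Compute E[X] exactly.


Write X = Σ X_I over the C(249, 2) = 30876 pairs i < j, with X_I the indicator of one inversion.
There are 30876 indicators.
For each fixed pair i < j, the values π(i) and π(j) are two distinct elements of {1, …, 249} in uniformly random order; by symmetry P[π(i) > π(j)] = 1/2.
By linearity: E[X] = 30876 · (1/2) = C(249, 2) · (1/2) = 30876/2 = 15438 ≈ 15438.00000.

E[X] = 15438 = 15438.00000.


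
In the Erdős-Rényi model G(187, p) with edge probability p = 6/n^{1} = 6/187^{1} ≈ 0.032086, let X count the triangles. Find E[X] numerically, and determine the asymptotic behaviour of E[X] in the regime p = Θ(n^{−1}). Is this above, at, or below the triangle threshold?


Number of potential triangles: C(187, 3) = 1072445.
Each occurs with probability p³ ≈ (0.032086)³ ≈ 3.3031548e-05.
By linearity: E[X] = C(187, 3)·p³ ≈ 1072445 · 3.3031548e-05 ≈ 35.42452.
Here α = 1, so p = 6/n is exactly at the triangle threshold p ~ 1/n. Asymptotically E[X] → c³/6 = 6³/6 = 36 ≈ 36.00000, a bounded constant. In this regime the triangle count is asymptotically Poisson(c³/6).

E[X] ≈ 35.42452; in regime p = Θ(1/n^{1}) E[X] stays bounded (at the triangle threshold p ~ 1/n).


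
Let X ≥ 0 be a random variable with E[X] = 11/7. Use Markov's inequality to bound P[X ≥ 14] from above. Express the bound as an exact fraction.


μ = E[X] = 11/7, a = 14.
Markov: P[X ≥ 14] ≤ μ/a = (11/7)/14 = 11/98.
Numerically: ≈ 0.112.
(Since a = 14 > μ = 1.571, the bound 11/98 is < 1 and informative.)

P[X ≥ 14] ≤ 11/98 ≈ 0.112.


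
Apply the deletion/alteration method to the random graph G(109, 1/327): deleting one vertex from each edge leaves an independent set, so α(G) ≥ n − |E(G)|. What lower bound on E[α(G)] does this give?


E[|E(G)|] = C(109, 2)·p = 5886 · (1/327) = 18.
E[α(G)] ≥ n − E[|E(G)|] = 109 − 18 = 91.
Numerically: ≈ 91.000.
(This is only a lower bound; the true E[α(G)] may be larger.)

E[α(G)] ≥ 91 ≈ 91.000.


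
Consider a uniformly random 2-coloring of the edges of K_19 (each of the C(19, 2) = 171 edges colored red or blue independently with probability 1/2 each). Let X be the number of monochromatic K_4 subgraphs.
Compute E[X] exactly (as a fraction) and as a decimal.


Let X = Σ_S X_S over the C(19, 4) = 3876 subsets S of size 4, where X_S = 1 if the K_4 on S is monochromatic.
For a fixed S, the K_4 on S has C(4, 2) = 6 edges. P[all 6 edges red] = (1/2)^6, and likewise for blue, so P[monochromatic] = 2·(1/2)^6 = 2^{1 − 6} = 1/32.
By linearity: E[X] = C(19, 4) · 2^{1 − 6} = 3876 · 1/32 = 969/8.
Numerically: E[X] ≈ 121.125000.

E[X] = C(19,4)·2^(1−C(4,2)) = 969/8 ≈ 121.125000.


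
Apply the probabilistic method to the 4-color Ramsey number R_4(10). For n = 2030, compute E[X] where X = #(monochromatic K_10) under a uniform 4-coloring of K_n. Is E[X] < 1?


E[X] = C(2030, 10) · 4^{1 − 45} = 320298626039392096327195965 · 4^{−44} = 320298626039392096327195965/309485009821345068724781056.
As a reduced fraction: E[X] = 320298626039392096327195965/309485009821345068724781056 ≈ 1.0349.
Is E[X] < 1? NO.
Since E[X] ≥ 1, the first-moment bound is inconclusive at n = 2030; it does NOT by itself certify R_4(10) > 2030.

E[X] = 320298626039392096327195965/309485009821345068724781056 ≈ 1.0349; E[X] ≥ 1; first-moment method inconclusive here.


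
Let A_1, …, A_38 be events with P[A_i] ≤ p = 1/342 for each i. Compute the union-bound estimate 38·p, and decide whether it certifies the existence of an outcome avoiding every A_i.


Union bound: P[∪_{i=1}^{38} A_i] ≤ Σ_i P[A_i] ≤ 38·p = 38·(1/342) = 1/9.
Numerically: 1/9 ≈ 0.111.
Is 1/9 < 1? YES.
Since P[∪ A_i] ≤ 1/9 < 1, the complement has P[∩ A_i^c] ≥ 1 − 1/9 = 8/9 > 0, so some outcome avoids every A_i.

38·p = 1/9 ≈ 0.111; existence CERTIFIED by the union bound.


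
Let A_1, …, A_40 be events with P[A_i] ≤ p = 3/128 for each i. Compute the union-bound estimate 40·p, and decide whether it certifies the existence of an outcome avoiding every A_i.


Union bound: P[∪_{i=1}^{40} A_i] ≤ Σ_i P[A_i] ≤ 40·p = 40·(3/128) = 15/16.
Numerically: 15/16 ≈ 0.93750.
Is 15/16 < 1? YES.
Since P[∪ A_i] ≤ 15/16 < 1, the complement has P[∩ A_i^c] ≥ 1 − 15/16 = 1/16 > 0, so some outcome avoids every A_i.

40·p = 15/16 ≈ 0.93750; existence CERTIFIED by the union bound.


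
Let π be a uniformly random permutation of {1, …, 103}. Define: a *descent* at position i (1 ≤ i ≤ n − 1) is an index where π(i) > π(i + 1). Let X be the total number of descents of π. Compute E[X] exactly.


Write X = Σ X_I over i = 1, …, 102, with X_I the indicator of one descent.
There are 102 indicators.
For each fixed i, the pair (π(i), π(i+1)) is a uniformly random ordered pair of distinct values from {1, …, 103}; by symmetry P[π(i) > π(i+1)] = 1/2.
By linearity: E[X] = 102 · (1/2) = (103 − 1) · (1/2) = 51 ≈ 51.000.

E[X] = 51 = 51.000.


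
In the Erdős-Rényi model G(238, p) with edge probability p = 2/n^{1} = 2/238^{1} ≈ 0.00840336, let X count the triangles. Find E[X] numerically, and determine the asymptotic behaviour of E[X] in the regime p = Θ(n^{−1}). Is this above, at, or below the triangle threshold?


Number of potential triangles: C(238, 3) = 2218636.
Each occurs with probability p³ ≈ (0.00840336)³ ≈ 5.93415814e-07.
By linearity: E[X] = C(238, 3)·p³ ≈ 2218636 · 5.93415814e-07 ≈ 1.316574.
Here α = 1, so p = 2/n is exactly at the triangle threshold p ~ 1/n. Asymptotically E[X] → c³/6 = 2³/6 = 4/3 ≈ 1.333333, a bounded constant. In this regime the triangle count is asymptotically Poisson(c³/6).

E[X] ≈ 1.316574; in regime p = Θ(1/n^{1}) E[X] stays bounded (at the triangle threshold p ~ 1/n).


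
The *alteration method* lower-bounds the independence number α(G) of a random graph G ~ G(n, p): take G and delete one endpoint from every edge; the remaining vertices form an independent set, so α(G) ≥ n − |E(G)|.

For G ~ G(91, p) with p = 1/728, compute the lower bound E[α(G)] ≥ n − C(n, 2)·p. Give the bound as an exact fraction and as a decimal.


E[|E(G)|] = C(91, 2)·p = 4095 · (1/728) = 45/8.
E[α(G)] ≥ n − E[|E(G)|] = 91 − 45/8 = 683/8.
Numerically: ≈ 85.375.
(This is only a lower bound; the true E[α(G)] may be larger.)

E[α(G)] ≥ 683/8 ≈ 85.375.


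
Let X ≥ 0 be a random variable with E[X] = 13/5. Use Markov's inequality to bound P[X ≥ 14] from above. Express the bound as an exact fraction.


μ = E[X] = 13/5, a = 14.
Markov: P[X ≥ 14] ≤ μ/a = (13/5)/14 = 13/70.
Numerically: ≈ 0.18571.
(Since a = 14 > μ = 2.60000, the bound 13/70 is < 1 and informative.)

P[X ≥ 14] ≤ 13/70 ≈ 0.18571.


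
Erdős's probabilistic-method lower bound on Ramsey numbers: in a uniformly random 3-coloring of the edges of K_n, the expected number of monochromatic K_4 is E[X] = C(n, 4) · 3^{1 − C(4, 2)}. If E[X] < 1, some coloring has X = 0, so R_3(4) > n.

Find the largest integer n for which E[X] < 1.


We need C(n, 4) · 3^{1 − 6} < 1, i.e. C(n, 4) < 3^{6 − 1} = 243.
Check values of n near the boundary:
  n = 7: C(7, 4) = 35; 35 < 243? YES
  n = 8: C(8, 4) = 70; 70 < 243? YES
  n = 9: C(9, 4) = 126; 126 < 243? YES
  n = 10: C(10, 4) = 210; 210 < 243? YES
  n = 11: C(11, 4) = 330; 330 < 243? NO
  n = 12: C(12, 4) = 495; 495 < 243? NO
The largest n with C(n, 4) < 243 is n = 10 (where E[X] = 70/81 ≈ 0.8641975). Hence R_3(4) > 10, i.e. R_3(4) ≥ 11.

Largest n = 10; hence R_3(4) > 10.


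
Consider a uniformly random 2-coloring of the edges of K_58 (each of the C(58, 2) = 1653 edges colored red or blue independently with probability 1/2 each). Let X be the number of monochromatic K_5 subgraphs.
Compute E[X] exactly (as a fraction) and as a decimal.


Let X = Σ_S X_S over the C(58, 5) = 4582116 subsets S of size 5, where X_S = 1 if the K_5 on S is monochromatic.
For a fixed S, the K_5 on S has C(5, 2) = 10 edges. P[all 10 edges red] = (1/2)^10, and likewise for blue, so P[monochromatic] = 2·(1/2)^10 = 2^{1 − 10} = 1/512.
By linearity of expectation: E[X] = C(58, 5) · 2^{1 − 10} = 4582116 · 1/512 = 1145529/128.
Numerically: E[X] ≈ 8949.4453.

E[X] = C(58,5)·2^(1−C(5,2)) = 1145529/128 ≈ 8949.4453.


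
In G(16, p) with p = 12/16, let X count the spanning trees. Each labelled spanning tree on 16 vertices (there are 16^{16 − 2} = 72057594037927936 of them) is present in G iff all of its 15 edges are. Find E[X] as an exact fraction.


K_16 has 16^{16 − 2} = 72057594037927936 labelled spanning trees.
For each such spanning tree H, let X_H = 1 if all 15 edges of H are present in G. Then P[X_H = 1] = p^{15} = (3/4)^{15} = 14348907/1073741824.
By linearity: E[X] = Σ_H E[X_H] = 72057594037927936 · p^{15} = 72057594037927936 · 14348907/1073741824 = 962938848411648.
Numerically: E[X] ≈ 9.62939e+14.

E[X] = 72057594037927936 · (3/4)^{15} = 962938848411648 ≈ 9.62939e+14.


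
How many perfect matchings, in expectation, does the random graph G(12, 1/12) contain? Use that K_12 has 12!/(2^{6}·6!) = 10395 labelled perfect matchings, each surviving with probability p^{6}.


K_12 has 12!/(2^{6}·6!) = 10395 labelled perfect matchings.
For each such perfect matching H, let X_H = 1 if all 6 edges of H are present in G. Then P[X_H = 1] = p^{6} = (1/12)^{6} = 1/2985984.
By linearity of expectation: E[X] = Σ_H E[X_H] = 10395 · p^{6} = 10395 · 1/2985984 = 385/110592.
Numerically: E[X] ≈ 0.003481.

E[X] = 10395 · (1/12)^{6} = 385/110592 ≈ 0.003481.


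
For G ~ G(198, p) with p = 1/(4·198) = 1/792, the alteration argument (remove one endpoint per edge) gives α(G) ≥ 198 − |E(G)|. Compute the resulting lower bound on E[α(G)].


E[|E(G)|] = C(198, 2)·p = 19503 · (1/792) = 197/8.
E[α(G)] ≥ n − E[|E(G)|] = 198 − 197/8 = 1387/8.
Numerically: ≈ 173.3750.
(This is only a lower bound; the true E[α(G)] may be larger.)

E[α(G)] ≥ 1387/8 ≈ 173.3750.


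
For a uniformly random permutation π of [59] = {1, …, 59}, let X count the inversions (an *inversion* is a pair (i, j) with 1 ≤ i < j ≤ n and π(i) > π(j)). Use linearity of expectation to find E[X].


Write X = Σ X_I over the C(59, 2) = 1711 pairs i < j, with X_I the indicator of one inversion.
There are 1711 indicators.
For each fixed pair i < j, the values π(i) and π(j) are two distinct elements of {1, …, 59} in uniformly random order; by symmetry P[π(i) > π(j)] = 1/2.
By linearity: E[X] = 1711 · (1/2) = C(59, 2) · (1/2) = 1711/2 = 1711/2 ≈ 855.50000.

E[X] = 1711/2 = 855.50000.


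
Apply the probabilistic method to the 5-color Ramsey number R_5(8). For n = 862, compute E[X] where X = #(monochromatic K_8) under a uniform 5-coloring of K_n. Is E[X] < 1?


E[X] = C(862, 8) · 5^{1 − 28} = 7317951015318931845 · 5^{−27} = 7317951015318931845/7450580596923828125.
As a reduced fraction: E[X] = 1463590203063786369/1490116119384765625 ≈ 0.982.
Is E[X] < 1? YES.
Since E[X] < 1, there exists a 5-coloring of K_{862} with no monochromatic K_8; hence R_5(8) > 862.

E[X] = 1463590203063786369/1490116119384765625 ≈ 0.982; E[X] < 1, so R_5(8) > 862.


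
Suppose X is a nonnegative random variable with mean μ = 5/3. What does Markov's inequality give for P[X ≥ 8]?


μ = E[X] = 5/3, a = 8.
Markov: P[X ≥ 8] ≤ μ/a = (5/3)/8 = 5/24.
Numerically: ≈ 0.208333.
(Since a = 8 > μ = 1.666667, the bound 5/24 is < 1 and informative.)

P[X ≥ 8] ≤ 5/24 ≈ 0.208333.


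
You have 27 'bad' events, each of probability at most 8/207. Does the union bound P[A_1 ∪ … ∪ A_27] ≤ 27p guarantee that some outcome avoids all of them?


Union bound: P[∪_{i=1}^{27} A_i] ≤ Σ_i P[A_i] ≤ 27·p = 27·(8/207) = 24/23.
Numerically: 24/23 ≈ 1.0434783.
Is 24/23 < 1? NO.
Since the bound 24/23 is ≥ 1, the union bound is uninformative here; it does NOT by itself certify existence.

27·p = 24/23 ≈ 1.0434783; existence NOT certified by the union bound.


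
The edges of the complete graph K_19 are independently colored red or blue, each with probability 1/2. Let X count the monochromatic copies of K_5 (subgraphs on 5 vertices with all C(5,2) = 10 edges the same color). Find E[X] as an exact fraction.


Let X = Σ_S X_S over the C(19, 5) = 11628 subsets S of size 5, where X_S = 1 if the K_5 on S is monochromatic.
For a fixed S, the K_5 on S has C(5, 2) = 10 edges. P[all 10 edges red] = (1/2)^10, and likewise for blue, so P[monochromatic] = 2·(1/2)^10 = 2^{1 − 10} = 1/512.
By linearity: E[X] = C(19, 5) · 2^{1 − 10} = 11628 · 1/512 = 2907/128.
Numerically: E[X] ≈ 22.7109.

E[X] = C(19,5)·2^(1−C(5,2)) = 2907/128 ≈ 22.7109.


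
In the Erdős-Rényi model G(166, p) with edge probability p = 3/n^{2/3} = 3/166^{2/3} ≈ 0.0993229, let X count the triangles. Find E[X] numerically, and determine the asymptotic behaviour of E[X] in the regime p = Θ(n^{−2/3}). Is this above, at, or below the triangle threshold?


Number of potential triangles: C(166, 3) = 748660.
Each occurs with probability p³ ≈ (0.0993229)³ ≈ 9.79822906e-04.
By linearity: E[X] = C(166, 3)·p³ ≈ 748660 · 9.79822906e-04 ≈ 733.554217.
Since α = 2/3 < 1, p = c/n^{2/3} ≫ 1/n is above the triangle threshold p ~ 1/n. Asymptotically E[X] ~ (c³/6)·n^{3(1−α)} = (3³/6)·n^{1} → ∞; triangles are abundant w.h.p.

E[X] ≈ 733.554217; in regime p = Θ(1/n^{2/3}) E[X] diverges (above the triangle threshold p ~ 1/n).


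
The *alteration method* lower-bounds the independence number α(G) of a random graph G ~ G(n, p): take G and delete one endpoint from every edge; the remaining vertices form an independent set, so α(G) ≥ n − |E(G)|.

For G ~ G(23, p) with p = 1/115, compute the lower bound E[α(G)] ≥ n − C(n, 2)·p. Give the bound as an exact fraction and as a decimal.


E[|E(G)|] = C(23, 2)·p = 253 · (1/115) = 11/5.
E[α(G)] ≥ n − E[|E(G)|] = 23 − 11/5 = 104/5.
Numerically: ≈ 20.80000.
(This is only a lower bound; the true E[α(G)] may be larger.)

E[α(G)] ≥ 104/5 ≈ 20.80000.


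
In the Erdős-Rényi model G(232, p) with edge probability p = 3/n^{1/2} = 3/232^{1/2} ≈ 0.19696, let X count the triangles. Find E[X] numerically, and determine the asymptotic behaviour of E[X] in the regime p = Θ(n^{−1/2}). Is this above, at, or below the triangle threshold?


Number of potential triangles: C(232, 3) = 2054360.
Each occurs with probability p³ ≈ (0.19696)³ ≈ 7.6406761e-03.
By linearity: E[X] = C(232, 3)·p³ ≈ 2054360 · 7.6406761e-03 ≈ 15696.69925.
Since α = 1/2 < 1, p = c/n^{1/2} ≫ 1/n is above the triangle threshold p ~ 1/n. Asymptotically E[X] ~ (c³/6)·n^{3(1−α)} = (3³/6)·n^{1.5} → ∞; triangles are abundant w.h.p.

E[X] ≈ 15696.69925; in regime p = Θ(1/n^{1/2}) E[X] diverges (above the triangle threshold p ~ 1/n).


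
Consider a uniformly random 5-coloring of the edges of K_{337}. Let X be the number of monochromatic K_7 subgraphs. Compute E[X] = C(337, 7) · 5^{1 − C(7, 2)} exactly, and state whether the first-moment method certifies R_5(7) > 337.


E[X] = C(337, 7) · 5^{1 − 21} = 91989916924632 · 5^{−20} = 91989916924632/95367431640625.
As a reduced fraction: E[X] = 91989916924632/95367431640625 ≈ 0.96458.
Is E[X] < 1? YES.
Since E[X] < 1, there exists a 5-coloring of K_{337} with no monochromatic K_7; hence R_5(7) > 337.

E[X] = 91989916924632/95367431640625 ≈ 0.96458; E[X] < 1, so R_5(7) > 337.


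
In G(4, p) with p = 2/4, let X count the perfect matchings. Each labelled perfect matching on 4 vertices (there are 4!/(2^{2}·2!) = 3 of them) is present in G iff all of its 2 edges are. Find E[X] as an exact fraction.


K_4 has 4!/(2^{2}·2!) = 3 labelled perfect matchings.
For each such perfect matching H, let X_H = 1 if all 2 edges of H are present in G. Then P[X_H = 1] = p^{2} = (1/2)^{2} = 1/4.
By linearity: E[X] = Σ_H E[X_H] = 3 · p^{2} = 3 · 1/4 = 3/4.
Numerically: E[X] ≈ 0.75.

E[X] = 3 · (1/2)^{2} = 3/4 ≈ 0.75.


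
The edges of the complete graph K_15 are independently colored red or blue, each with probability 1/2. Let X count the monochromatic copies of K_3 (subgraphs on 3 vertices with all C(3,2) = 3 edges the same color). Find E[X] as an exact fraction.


Let X = Σ_S X_S over the C(15, 3) = 455 subsets S of size 3, where X_S = 1 if the K_3 on S is monochromatic.
For a fixed S, the K_3 on S has C(3, 2) = 3 edges. P[all 3 edges red] = (1/2)^3, and likewise for blue, so P[monochromatic] = 2·(1/2)^3 = 2^{1 − 3} = 1/4.
By linearity: E[X] = C(15, 3) · 2^{1 − 3} = 455 · 1/4 = 455/4.
Numerically: E[X] ≈ 113.7500.

E[X] = C(15,3)·2^(1−C(3,2)) = 455/4 ≈ 113.7500.


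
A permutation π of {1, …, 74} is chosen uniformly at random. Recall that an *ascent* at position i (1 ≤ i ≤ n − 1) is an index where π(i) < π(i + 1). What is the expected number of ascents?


Write X = Σ X_I over i = 1, …, 73, with X_I the indicator of one ascent.
There are 73 indicators.
For each fixed i, the pair (π(i), π(i+1)) is a uniformly random ordered pair of distinct values from {1, …, 74}; by symmetry P[π(i) < π(i+1)] = 1/2.
By linearity: E[X] = 73 · (1/2) = (74 − 1) · (1/2) = 73/2 ≈ 36.500000.

E[X] = 73/2 = 36.500000.


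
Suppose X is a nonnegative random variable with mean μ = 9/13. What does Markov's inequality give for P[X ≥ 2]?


μ = E[X] = 9/13, a = 2.
Markov: P[X ≥ 2] ≤ μ/a = (9/13)/2 = 9/26.
Numerically: ≈ 0.346154.
(Since a = 2 > μ = 0.692308, the bound 9/26 is < 1 and informative.)

P[X ≥ 2] ≤ 9/26 ≈ 0.346154.


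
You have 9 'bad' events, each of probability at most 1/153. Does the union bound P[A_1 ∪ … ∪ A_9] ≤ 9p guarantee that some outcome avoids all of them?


Union bound: P[∪_{i=1}^{9} A_i] ≤ Σ_i P[A_i] ≤ 9·p = 9·(1/153) = 1/17.
Numerically: 1/17 ≈ 0.058824.
Is 1/17 < 1? YES.
Since P[∪ A_i] ≤ 1/17 < 1, the complement has P[∩ A_i^c] ≥ 1 − 1/17 = 16/17 > 0, so some outcome avoids every A_i.

9·p = 1/17 ≈ 0.058824; existence CERTIFIED by the union bound.


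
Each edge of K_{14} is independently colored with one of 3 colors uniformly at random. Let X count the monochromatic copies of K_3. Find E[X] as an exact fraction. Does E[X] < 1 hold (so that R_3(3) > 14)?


E[X] = C(14, 3) · 3^{1 − 3} = 364 · 3^{−2} = 364/9.
As a reduced fraction: E[X] = 364/9 ≈ 40.44444.
Is E[X] < 1? NO.
Since E[X] ≥ 1, the first-moment bound is inconclusive at n = 14; it does NOT by itself certify R_3(3) > 14.

E[X] = 364/9 ≈ 40.44444; E[X] ≥ 1; first-moment method inconclusive here.


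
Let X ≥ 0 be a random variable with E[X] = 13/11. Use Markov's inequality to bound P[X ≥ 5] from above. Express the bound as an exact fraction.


μ = E[X] = 13/11, a = 5.
Markov: P[X ≥ 5] ≤ μ/a = (13/11)/5 = 13/55.
Numerically: ≈ 0.236.
(Since a = 5 > μ = 1.182, the bound 13/55 is < 1 and informative.)

P[X ≥ 5] ≤ 13/55 ≈ 0.236.


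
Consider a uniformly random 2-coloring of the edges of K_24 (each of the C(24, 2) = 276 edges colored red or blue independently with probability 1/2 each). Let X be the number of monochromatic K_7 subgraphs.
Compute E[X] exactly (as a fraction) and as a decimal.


Let X = Σ_S X_S over the C(24, 7) = 346104 subsets S of size 7, where X_S = 1 if the K_7 on S is monochromatic.
For a fixed S, the K_7 on S has C(7, 2) = 21 edges. P[all 21 edges red] = (1/2)^21, and likewise for blue, so P[monochromatic] = 2·(1/2)^21 = 2^{1 − 21} = 1/1048576.
By linearity: E[X] = C(24, 7) · 2^{1 − 21} = 346104 · 1/1048576 = 43263/131072.
Numerically: E[X] ≈ 0.3301.

E[X] = C(24,7)·2^(1−C(7,2)) = 43263/131072 ≈ 0.3301.


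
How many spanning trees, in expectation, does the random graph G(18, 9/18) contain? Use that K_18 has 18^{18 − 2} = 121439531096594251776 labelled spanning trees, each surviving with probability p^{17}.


K_18 has 18^{18 − 2} = 121439531096594251776 labelled spanning trees.
For each such spanning tree H, let X_H = 1 if all 17 edges of H are present in G. Then P[X_H = 1] = p^{17} = (1/2)^{17} = 1/131072.
By linearity: E[X] = Σ_H E[X_H] = 121439531096594251776 · p^{17} = 121439531096594251776 · 1/131072 = 1853020188851841/2.
Numerically: E[X] ≈ 9.265e+14.

E[X] = 121439531096594251776 · (1/2)^{17} = 1853020188851841/2 ≈ 9.265e+14.
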